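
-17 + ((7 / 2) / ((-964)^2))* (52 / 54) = -426546773/25090992 = -17.00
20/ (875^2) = 4/153125 = 0.00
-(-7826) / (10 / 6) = 23478/5 = 4695.60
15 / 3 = 5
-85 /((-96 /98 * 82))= 4165/3936 = 1.06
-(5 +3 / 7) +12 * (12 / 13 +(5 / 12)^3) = 85391/13104 = 6.52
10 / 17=0.59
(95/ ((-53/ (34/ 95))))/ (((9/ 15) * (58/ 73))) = -6205/4611 = -1.35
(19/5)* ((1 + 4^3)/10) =247/10 = 24.70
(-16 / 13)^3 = -4096/2197 = -1.86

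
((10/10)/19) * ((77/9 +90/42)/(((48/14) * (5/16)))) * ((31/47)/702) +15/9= 70545569/42314805 = 1.67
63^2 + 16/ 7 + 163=28940/7 = 4134.29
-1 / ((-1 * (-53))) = -1/53 = -0.02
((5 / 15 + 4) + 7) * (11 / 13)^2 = 4114/507 = 8.11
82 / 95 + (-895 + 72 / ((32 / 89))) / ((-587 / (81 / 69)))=11556463/5130380 = 2.25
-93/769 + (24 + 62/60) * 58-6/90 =16745887/11535 = 1451.75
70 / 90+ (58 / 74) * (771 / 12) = 68113/1332 = 51.14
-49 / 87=-0.56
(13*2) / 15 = 26/15 = 1.73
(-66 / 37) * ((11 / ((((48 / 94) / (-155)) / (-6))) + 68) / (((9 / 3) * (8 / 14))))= -20916.69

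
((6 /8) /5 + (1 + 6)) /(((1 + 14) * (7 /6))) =143/350 = 0.41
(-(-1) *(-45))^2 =2025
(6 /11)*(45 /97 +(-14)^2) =114342/1067 = 107.16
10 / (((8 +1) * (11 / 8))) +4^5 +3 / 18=202945/198 = 1024.97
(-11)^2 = 121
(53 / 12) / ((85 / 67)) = 3551/1020 = 3.48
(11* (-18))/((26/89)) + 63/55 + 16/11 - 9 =-44471/65 = -684.17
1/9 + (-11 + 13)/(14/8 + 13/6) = 0.62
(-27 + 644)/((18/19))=651.28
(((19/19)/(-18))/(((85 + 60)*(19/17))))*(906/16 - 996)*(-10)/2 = -14195/8816 = -1.61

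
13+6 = 19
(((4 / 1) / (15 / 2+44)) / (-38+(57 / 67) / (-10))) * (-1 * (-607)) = -3253520/2628251 = -1.24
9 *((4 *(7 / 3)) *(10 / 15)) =56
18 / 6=3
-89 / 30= -2.97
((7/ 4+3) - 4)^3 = 27/64 = 0.42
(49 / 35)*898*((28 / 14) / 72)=3143/90 = 34.92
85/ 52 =1.63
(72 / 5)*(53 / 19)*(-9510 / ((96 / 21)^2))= -22227723/1216 = -18279.38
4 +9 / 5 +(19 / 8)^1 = 327/40 = 8.18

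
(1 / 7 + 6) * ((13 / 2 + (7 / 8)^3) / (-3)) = -157853/10752 = -14.68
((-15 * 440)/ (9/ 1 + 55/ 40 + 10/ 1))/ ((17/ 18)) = -950400/2771 = -342.98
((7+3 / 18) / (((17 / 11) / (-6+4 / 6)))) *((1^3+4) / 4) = -4730/153 = -30.92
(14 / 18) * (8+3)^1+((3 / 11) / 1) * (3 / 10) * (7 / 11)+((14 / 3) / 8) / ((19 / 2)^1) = 896854/103455 = 8.67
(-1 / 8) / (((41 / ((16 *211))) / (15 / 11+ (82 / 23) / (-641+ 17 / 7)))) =-324061396/23183655 = -13.98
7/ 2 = 3.50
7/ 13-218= -2827/13 = -217.46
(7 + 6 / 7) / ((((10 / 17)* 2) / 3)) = 561/28 = 20.04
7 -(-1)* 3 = 10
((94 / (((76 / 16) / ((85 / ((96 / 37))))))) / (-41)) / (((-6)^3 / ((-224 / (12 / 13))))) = -13451165/757188 = -17.76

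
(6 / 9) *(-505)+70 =-800/3 = -266.67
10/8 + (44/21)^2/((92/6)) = 20777/13524 = 1.54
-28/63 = -4/9 = -0.44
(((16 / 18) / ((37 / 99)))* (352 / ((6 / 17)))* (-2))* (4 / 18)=-1053184/999 = -1054.24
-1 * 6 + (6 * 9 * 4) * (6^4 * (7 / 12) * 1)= 163290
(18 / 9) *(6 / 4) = 3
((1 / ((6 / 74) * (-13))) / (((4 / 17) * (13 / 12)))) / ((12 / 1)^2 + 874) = -629/172042 = 0.00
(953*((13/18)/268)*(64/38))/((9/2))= 0.96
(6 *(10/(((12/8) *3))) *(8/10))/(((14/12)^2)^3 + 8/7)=3483648/1196791 = 2.91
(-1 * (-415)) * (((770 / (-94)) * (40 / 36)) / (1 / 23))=-36748250/423 = -86875.30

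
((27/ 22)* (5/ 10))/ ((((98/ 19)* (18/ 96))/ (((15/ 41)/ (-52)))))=-2565/574574 = 0.00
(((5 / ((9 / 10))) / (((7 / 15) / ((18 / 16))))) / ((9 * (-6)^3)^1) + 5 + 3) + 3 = 199459/18144 = 10.99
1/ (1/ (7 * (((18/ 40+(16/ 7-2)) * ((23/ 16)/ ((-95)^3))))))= -2369/274360000 = 0.00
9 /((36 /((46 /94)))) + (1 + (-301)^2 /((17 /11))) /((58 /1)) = 93694371/92684 = 1010.90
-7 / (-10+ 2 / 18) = 0.71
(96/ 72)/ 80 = 1/60 = 0.02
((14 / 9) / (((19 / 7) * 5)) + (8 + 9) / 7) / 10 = 15221/59850 = 0.25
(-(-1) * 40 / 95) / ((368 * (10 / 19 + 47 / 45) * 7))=45/432446 = 0.00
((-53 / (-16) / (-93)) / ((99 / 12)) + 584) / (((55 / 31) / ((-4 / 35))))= -7169131/190575 = -37.62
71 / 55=1.29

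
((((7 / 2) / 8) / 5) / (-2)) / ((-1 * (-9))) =-7/1440 = 0.00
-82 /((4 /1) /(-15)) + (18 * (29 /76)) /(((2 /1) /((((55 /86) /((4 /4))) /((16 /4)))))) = 8053635/26144 = 308.05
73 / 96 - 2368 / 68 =-55591/1632 = -34.06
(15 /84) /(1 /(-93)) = -465/28 = -16.61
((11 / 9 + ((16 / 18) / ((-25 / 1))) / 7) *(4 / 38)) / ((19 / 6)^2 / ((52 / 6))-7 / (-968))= 8041176/73073525 = 0.11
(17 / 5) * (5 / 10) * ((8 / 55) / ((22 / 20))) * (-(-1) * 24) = 5.40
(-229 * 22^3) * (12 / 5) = -29260704/5 = -5852140.80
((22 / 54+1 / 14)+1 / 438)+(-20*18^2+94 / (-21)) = -89459680/13797 = -6484.00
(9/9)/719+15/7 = 10792/5033 = 2.14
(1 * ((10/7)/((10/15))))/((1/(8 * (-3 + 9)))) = 720/7 = 102.86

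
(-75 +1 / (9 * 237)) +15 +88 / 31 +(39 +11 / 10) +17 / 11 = -112851487/7273530 = -15.52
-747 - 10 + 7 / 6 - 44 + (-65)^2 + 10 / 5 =20563/6 = 3427.17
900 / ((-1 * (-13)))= 900/13 = 69.23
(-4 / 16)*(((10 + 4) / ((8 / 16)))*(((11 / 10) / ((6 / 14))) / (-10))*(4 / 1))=539/75 = 7.19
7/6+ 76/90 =181/90 = 2.01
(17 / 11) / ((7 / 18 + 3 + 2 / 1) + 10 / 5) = 0.21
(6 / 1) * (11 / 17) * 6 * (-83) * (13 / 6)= -71214/17 = -4189.06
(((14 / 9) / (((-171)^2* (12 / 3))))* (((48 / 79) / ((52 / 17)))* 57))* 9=238/175617 = 0.00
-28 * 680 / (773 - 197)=-595/18 = -33.06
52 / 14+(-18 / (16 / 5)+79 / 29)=1321/1624 = 0.81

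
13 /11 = 1.18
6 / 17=0.35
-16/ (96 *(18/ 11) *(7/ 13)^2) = -1859/5292 = -0.35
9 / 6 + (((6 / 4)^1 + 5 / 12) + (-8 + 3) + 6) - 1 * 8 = -43/12 = -3.58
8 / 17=0.47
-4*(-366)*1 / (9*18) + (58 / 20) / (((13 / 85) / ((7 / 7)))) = 19655/702 = 28.00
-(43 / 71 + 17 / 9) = -1594/639 = -2.49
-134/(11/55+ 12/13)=-8710/73 = -119.32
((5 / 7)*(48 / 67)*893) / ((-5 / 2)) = -85728/469 = -182.79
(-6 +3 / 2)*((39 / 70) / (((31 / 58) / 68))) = -346086/1085 = -318.97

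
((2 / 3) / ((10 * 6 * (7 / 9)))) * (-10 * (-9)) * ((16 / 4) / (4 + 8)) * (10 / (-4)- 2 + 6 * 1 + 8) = 57/14 = 4.07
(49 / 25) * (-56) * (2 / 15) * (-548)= 3007424/375 = 8019.80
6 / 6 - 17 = -16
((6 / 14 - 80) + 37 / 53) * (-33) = 965646/371 = 2602.82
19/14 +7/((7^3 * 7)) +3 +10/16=13679/2744 = 4.99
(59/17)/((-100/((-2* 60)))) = 354/85 = 4.16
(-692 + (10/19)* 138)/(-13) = 11768/247 = 47.64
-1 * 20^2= -400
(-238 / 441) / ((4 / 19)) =-323/126 = -2.56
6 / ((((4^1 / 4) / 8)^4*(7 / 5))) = 122880/7 = 17554.29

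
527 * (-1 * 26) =-13702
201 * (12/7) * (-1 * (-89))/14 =107334/49 = 2190.49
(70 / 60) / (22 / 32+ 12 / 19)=0.88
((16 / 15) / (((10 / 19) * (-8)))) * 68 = -1292/75 = -17.23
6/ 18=1/3 = 0.33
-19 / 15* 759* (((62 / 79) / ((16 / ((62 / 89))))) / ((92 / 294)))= -29524803/281240 = -104.98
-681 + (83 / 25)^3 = -10068838/15625 = -644.41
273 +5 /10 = 547/2 = 273.50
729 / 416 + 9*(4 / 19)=28827/7904 = 3.65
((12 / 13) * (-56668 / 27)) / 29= -226672/3393 = -66.81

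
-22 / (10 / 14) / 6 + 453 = 6718/15 = 447.87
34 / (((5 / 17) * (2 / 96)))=27744/5 = 5548.80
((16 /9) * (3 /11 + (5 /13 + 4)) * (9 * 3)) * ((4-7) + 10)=223776/143 = 1564.87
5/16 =0.31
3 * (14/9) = 14/3 = 4.67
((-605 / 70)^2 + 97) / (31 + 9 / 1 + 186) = 33653/44296 = 0.76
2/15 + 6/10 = 0.73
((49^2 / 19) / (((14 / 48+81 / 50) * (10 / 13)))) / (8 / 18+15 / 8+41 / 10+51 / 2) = 674200800/250423363 = 2.69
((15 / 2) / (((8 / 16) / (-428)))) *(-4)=25680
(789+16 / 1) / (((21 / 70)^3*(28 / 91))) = 2616250/27 = 96898.15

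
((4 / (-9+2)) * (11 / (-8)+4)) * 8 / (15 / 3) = -12/5 = -2.40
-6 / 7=-0.86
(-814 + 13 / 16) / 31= -13011/496 = -26.23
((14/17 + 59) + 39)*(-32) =-53760/17 = -3162.35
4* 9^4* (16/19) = 419904/19 = 22100.21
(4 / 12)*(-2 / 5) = -2/15 = -0.13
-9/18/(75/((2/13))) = -1/975 = 0.00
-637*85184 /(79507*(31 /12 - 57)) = 651146496/51918071 = 12.54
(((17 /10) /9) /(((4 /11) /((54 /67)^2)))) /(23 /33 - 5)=-499851/6374380 = -0.08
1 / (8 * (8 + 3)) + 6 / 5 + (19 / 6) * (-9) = -12007/440 = -27.29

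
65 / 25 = 13/5 = 2.60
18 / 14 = 9/7 = 1.29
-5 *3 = -15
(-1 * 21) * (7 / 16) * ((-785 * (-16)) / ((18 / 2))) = -38465/3 = -12821.67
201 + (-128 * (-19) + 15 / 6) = 5271/2 = 2635.50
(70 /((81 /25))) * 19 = 33250/81 = 410.49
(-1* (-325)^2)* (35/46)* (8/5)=-2957500/23 = -128586.96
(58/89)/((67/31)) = 0.30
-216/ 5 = -43.20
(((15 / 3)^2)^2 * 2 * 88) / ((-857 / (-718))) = 78980000/857 = 92158.69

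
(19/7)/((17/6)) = 114/119 = 0.96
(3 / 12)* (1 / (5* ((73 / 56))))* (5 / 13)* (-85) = -1190/949 = -1.25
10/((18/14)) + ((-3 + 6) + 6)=151/9 = 16.78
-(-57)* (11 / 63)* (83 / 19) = 913/21 = 43.48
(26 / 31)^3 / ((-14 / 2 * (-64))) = 2197/1668296 = 0.00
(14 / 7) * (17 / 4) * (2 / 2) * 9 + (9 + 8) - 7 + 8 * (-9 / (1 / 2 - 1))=461/2 = 230.50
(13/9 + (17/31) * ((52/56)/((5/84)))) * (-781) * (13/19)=-141624197/26505 = -5343.30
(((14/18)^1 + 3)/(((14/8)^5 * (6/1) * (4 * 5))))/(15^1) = 4352/34034175 = 0.00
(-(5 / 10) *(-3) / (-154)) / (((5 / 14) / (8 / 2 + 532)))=-804/55 = -14.62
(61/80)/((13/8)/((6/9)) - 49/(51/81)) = -1037/102525 = -0.01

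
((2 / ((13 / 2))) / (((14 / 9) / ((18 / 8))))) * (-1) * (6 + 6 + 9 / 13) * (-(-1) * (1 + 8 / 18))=-1485/182 = -8.16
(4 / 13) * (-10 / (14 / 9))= -180/91 = -1.98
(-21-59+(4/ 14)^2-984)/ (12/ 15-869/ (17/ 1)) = 4431220/209573 = 21.14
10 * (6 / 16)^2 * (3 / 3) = 45/32 = 1.41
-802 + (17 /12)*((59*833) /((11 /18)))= 2488853/22 = 113129.68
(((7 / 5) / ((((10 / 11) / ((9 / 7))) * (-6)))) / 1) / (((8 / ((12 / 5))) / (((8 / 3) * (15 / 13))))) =-99/325 = -0.30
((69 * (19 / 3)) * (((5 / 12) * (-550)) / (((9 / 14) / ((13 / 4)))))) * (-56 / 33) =859163.58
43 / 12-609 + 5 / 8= -14515/24 = -604.79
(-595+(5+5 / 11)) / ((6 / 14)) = -45395/33 = -1375.61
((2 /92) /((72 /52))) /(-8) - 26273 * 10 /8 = -217540453/6624 = -32841.25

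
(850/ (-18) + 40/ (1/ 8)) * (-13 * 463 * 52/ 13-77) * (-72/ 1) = 474364920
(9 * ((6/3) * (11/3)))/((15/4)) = 88/5 = 17.60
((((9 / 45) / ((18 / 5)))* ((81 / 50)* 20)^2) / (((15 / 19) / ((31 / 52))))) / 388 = 143127/1261000 = 0.11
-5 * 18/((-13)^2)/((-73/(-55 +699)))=57960/12337 = 4.70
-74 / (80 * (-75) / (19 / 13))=703/39000 = 0.02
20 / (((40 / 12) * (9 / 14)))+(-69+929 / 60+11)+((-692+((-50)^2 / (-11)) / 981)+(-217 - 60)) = -216341207/215820 = -1002.42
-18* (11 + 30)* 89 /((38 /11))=-361251/19 = -19013.21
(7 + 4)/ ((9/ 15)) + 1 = 19.33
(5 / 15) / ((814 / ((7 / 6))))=7/14652 = 0.00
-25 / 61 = -0.41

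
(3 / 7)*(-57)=-171/7 = -24.43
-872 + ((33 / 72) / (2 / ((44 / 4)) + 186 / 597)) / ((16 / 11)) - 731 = -664531291/414720 = -1602.36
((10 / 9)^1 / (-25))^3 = -8/91125 = 0.00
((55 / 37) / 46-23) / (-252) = 39091/428904 = 0.09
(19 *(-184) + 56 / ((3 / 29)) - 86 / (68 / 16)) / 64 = -18965/408 = -46.48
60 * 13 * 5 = 3900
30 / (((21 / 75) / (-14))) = -1500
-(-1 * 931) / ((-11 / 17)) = -15827/11 = -1438.82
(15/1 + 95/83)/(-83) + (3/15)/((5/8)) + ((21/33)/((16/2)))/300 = 4574099/36373920 = 0.13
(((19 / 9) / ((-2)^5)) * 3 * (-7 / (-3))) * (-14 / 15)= 0.43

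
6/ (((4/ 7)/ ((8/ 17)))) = 84/17 = 4.94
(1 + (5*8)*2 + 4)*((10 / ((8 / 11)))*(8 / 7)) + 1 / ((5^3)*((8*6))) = 56100007/42000 = 1335.71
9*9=81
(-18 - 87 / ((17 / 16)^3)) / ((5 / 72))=-32024592/24565 = -1303.67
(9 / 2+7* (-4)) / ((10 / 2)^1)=-47/10 = -4.70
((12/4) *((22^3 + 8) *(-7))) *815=-182377440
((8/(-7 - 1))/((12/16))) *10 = -40/3 = -13.33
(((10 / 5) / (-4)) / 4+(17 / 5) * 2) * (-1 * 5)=-267/8 = -33.38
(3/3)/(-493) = -1/493 = 0.00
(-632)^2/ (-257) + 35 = -390429/257 = -1519.18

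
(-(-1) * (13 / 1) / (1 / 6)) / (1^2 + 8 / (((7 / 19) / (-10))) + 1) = -0.36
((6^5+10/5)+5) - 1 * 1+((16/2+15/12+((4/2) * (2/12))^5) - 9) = 7564351/972 = 7782.25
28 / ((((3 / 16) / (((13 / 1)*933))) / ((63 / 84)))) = 1358448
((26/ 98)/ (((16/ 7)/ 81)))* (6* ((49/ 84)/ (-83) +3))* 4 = 3138993/4648 = 675.34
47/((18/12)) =94/3 = 31.33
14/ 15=0.93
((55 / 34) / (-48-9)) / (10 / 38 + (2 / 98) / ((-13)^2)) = -455455/4225248 = -0.11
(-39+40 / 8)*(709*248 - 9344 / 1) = -5660592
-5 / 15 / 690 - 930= -1925101/2070 = -930.00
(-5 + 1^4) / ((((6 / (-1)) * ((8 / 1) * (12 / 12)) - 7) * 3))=4/165 = 0.02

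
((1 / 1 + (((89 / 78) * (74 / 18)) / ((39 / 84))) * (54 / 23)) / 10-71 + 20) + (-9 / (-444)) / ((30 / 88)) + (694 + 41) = 686.53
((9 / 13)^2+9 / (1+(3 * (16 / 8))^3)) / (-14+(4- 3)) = -0.04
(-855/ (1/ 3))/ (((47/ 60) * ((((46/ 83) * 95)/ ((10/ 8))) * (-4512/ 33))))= 1848825/3251648 = 0.57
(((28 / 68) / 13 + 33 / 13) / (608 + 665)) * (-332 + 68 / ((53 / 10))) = -9608288/14910649 = -0.64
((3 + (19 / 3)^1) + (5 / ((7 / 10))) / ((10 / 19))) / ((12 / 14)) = 481/18 = 26.72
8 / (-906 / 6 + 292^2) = 8/85113 = 0.00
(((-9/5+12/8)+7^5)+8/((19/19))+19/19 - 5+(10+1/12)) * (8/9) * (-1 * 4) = -8073976/135 = -59807.23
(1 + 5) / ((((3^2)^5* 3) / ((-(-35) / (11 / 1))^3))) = 85750/78594219 = 0.00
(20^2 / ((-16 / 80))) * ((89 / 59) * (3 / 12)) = -44500/59 = -754.24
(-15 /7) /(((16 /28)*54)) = -0.07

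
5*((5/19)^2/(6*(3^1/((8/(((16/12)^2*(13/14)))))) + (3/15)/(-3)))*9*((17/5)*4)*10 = 16065000/138263 = 116.19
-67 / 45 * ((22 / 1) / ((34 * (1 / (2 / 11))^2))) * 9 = -268/935 = -0.29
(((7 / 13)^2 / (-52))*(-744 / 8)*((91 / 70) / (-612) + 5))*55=511078183/3585504 = 142.54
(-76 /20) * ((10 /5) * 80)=-608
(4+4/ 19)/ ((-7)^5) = -80/319333 = 0.00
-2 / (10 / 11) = -11/5 = -2.20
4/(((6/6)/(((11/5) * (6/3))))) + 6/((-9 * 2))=259/15 = 17.27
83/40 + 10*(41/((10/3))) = 5003/40 = 125.08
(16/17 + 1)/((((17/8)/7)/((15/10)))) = 2772/289 = 9.59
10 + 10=20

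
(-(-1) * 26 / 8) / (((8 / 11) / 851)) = 121693/32 = 3802.91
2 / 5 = 0.40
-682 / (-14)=341/7 = 48.71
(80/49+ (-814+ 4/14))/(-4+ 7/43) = 570352/2695 = 211.63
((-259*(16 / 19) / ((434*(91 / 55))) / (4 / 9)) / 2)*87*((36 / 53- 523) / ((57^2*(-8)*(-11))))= 756465/13928824 = 0.05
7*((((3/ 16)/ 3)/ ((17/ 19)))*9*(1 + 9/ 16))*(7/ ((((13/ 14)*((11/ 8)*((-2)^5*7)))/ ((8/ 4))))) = -209475/622336 = -0.34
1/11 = 0.09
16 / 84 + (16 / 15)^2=2092/1575 = 1.33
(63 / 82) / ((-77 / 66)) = -27/41 = -0.66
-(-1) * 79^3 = 493039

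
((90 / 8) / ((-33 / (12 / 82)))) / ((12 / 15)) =-225/3608 = -0.06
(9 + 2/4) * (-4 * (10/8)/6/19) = -0.42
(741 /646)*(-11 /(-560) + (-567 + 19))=-11967891/19040 = -628.57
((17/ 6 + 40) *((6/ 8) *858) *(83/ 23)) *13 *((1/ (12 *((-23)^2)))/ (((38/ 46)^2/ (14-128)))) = -118962987/3496 = -34028.31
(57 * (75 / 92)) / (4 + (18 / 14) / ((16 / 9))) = 119700/12167 = 9.84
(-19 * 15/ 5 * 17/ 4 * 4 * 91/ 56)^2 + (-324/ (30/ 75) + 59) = 158636345/64 = 2478692.89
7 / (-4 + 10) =7/6 = 1.17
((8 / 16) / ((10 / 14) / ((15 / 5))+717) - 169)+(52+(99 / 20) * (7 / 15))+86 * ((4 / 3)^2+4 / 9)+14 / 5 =268478747/3388950 = 79.22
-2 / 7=-0.29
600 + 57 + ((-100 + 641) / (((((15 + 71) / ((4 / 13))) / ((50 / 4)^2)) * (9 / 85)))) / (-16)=77031119/160992 = 478.48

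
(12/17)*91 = 1092/17 = 64.24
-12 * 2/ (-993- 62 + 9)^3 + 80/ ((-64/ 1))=-715278323/572222668 = -1.25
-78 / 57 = -26/19 = -1.37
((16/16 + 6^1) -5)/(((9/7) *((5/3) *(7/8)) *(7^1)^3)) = 16/5145 = 0.00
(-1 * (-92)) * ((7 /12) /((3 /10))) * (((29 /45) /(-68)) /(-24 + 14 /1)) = 4669/27540 = 0.17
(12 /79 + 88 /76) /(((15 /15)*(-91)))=-0.01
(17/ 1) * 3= 51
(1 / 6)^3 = 1/216 = 0.00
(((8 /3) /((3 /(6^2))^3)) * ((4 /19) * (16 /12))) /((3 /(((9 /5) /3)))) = 24576/95 = 258.69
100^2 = 10000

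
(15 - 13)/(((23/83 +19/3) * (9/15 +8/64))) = 9960/23867 = 0.42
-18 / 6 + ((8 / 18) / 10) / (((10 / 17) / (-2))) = -3.15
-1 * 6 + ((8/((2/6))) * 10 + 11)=245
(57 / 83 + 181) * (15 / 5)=45240/83 = 545.06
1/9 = 0.11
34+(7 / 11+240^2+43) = 57677.64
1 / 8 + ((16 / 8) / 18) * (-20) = -151/72 = -2.10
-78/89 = -0.88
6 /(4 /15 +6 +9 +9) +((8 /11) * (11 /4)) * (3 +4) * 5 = 12785/182 = 70.25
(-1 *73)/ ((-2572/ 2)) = 0.06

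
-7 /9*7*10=-490/9 = -54.44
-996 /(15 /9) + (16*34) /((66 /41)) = -42844/165 = -259.66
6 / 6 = 1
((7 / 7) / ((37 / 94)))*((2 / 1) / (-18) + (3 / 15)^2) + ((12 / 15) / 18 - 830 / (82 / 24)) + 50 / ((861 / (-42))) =-245.50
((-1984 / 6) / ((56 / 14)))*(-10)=2480/3 = 826.67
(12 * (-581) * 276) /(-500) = 481068/125 = 3848.54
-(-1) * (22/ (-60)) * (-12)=22/5 = 4.40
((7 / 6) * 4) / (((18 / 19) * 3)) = 133/81 = 1.64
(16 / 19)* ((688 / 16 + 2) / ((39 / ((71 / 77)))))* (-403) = -528240/1463 = -361.07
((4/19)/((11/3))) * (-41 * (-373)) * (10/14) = 917580/1463 = 627.19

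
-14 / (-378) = 0.04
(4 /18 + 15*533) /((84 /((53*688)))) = 655960012/189 = 3470687.89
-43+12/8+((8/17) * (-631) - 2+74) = -9059/34 = -266.44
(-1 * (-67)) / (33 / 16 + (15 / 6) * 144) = 1072/5793 = 0.19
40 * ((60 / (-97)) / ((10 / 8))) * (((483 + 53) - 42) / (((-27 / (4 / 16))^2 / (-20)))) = 395200/23571 = 16.77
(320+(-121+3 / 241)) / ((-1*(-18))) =23981/2169 = 11.06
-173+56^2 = 2963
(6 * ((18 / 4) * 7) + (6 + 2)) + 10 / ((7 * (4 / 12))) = 1409/7 = 201.29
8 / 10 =0.80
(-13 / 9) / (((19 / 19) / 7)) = -91/9 = -10.11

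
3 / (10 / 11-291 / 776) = 264/47 = 5.62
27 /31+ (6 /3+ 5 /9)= 956/279 = 3.43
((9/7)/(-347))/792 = -1/213752 = 0.00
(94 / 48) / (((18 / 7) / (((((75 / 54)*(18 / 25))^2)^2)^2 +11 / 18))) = 9541/7776 = 1.23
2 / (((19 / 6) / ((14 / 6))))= 28/19 = 1.47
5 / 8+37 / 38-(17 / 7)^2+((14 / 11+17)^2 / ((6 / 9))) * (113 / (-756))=-35669861/450604 = -79.16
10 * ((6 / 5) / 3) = 4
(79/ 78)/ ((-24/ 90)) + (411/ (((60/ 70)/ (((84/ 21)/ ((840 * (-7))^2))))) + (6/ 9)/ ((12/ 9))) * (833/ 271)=-401462423/177559200 = -2.26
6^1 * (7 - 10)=-18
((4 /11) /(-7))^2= 16/5929 = 0.00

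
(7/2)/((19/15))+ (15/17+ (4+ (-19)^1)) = -7335/646 = -11.35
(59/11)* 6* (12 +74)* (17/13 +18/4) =2298522/143 = 16073.58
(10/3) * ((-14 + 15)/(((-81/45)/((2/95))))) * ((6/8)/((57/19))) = -5/513 = -0.01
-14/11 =-1.27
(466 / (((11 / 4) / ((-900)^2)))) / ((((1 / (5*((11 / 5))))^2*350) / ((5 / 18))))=92268000/7 = 13181142.86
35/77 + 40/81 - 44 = -38359/891 = -43.05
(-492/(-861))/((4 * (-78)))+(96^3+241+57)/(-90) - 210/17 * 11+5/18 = -77112671/7735 = -9969.32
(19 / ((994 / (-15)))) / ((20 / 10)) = -285/1988 = -0.14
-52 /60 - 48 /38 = -607/285 = -2.13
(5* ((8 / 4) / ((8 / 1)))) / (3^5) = 5/972 = 0.01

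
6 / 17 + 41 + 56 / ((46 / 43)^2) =90.29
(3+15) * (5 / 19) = 90/19 = 4.74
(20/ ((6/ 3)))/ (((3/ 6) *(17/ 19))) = 380/17 = 22.35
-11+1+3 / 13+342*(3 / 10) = 6034/65 = 92.83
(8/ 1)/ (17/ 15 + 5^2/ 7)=420/247 = 1.70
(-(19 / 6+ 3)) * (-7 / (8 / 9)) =777/16 = 48.56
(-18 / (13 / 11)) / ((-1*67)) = 198/871 = 0.23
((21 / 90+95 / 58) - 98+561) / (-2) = -232.44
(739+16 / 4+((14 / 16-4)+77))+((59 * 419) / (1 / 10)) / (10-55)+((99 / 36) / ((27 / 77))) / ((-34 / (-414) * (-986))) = -352764643/75429 = -4676.78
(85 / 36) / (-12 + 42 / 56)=-0.21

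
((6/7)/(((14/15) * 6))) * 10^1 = 1.53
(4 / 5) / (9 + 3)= 1/15 = 0.07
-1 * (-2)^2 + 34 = 30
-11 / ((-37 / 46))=506/37 = 13.68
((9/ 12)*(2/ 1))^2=9/4 = 2.25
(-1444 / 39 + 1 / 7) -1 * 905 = -257134/273 = -941.88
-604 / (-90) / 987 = 302/44415 = 0.01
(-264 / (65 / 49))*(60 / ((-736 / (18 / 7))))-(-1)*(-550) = -151976/299 = -508.28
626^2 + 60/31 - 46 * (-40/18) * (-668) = 90282584/279 = 323593.49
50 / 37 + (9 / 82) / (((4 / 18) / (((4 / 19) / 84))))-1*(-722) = 583777367/807044 = 723.35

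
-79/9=-8.78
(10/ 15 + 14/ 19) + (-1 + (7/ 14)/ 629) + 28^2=56246495/71706 = 784.40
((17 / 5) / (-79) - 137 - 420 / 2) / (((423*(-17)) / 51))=45694/18565 = 2.46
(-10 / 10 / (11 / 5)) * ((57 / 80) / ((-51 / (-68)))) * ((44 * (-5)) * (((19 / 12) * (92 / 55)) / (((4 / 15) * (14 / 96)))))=498180/77 = 6469.87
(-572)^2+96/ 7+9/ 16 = 36646207/112 = 327198.28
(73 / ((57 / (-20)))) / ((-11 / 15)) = 7300/209 = 34.93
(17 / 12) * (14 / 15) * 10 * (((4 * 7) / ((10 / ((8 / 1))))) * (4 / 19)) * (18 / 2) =53312/95 = 561.18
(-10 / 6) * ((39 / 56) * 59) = -3835/56 = -68.48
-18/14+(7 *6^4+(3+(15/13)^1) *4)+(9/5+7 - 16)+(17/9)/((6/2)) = 111557128/12285 = 9080.76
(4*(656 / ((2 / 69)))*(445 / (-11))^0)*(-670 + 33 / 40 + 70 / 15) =-300783052/5 = -60156610.40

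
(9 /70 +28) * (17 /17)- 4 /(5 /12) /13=4985/182 = 27.39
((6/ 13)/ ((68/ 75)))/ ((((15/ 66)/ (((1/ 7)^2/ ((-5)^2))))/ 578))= 1.06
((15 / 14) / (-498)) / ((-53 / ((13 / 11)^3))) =10985/163941932 = 0.00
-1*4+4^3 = 60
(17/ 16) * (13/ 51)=13/48 = 0.27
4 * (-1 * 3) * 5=-60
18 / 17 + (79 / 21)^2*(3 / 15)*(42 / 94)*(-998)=-105795976/83895 = -1261.05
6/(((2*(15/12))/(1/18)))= 2/15 = 0.13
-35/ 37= -0.95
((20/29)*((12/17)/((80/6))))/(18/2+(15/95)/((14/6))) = 133/33031 = 0.00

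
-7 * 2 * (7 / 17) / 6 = -0.96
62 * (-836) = -51832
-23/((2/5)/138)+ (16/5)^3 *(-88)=-1352323/125 = -10818.58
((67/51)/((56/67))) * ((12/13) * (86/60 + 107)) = 14602717/92820 = 157.32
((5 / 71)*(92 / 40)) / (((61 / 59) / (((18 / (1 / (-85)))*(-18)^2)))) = -336346020/4331 = -77660.13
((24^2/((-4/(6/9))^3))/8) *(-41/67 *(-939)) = -12833/67 = -191.54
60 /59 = 1.02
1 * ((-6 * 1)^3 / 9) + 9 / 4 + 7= -59/4 = -14.75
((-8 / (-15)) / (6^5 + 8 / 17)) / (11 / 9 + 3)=51/3139750 = 0.00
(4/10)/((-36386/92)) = -4/3955 = 0.00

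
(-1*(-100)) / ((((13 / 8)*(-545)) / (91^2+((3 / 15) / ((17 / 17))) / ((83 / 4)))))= -935.05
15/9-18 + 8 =-25/3 = -8.33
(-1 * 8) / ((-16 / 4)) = 2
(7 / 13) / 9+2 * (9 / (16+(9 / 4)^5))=0.30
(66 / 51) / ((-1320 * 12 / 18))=-1/680 = 0.00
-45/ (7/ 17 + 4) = -51/5 = -10.20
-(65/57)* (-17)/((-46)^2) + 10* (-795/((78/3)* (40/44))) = -527361605/1567956 = -336.34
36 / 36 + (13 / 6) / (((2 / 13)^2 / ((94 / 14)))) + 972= 266723/168 = 1587.64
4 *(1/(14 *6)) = 1/21 = 0.05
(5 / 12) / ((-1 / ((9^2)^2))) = -10935/4 = -2733.75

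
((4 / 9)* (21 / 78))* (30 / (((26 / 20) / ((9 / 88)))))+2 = 4243/1859 = 2.28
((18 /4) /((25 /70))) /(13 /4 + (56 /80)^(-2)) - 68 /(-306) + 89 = 4274687/46665 = 91.60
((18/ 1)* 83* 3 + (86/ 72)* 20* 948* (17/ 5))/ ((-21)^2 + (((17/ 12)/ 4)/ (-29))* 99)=418528/2259 = 185.27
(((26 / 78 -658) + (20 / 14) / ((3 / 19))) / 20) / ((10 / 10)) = -13621/420 = -32.43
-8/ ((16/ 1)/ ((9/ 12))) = -3/8 = -0.38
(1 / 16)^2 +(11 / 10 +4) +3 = 10373/1280 = 8.10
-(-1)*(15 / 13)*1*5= 75/13 = 5.77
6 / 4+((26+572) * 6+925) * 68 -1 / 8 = 2455083/8 = 306885.38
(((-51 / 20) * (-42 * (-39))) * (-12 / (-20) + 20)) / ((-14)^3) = 614601/19600 = 31.36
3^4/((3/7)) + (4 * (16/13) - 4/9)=22637/117 = 193.48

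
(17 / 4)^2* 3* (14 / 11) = 6069/88 = 68.97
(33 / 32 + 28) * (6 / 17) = 2787/272 = 10.25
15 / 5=3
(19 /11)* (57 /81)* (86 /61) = 31046/18117 = 1.71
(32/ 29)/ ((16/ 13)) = 26/29 = 0.90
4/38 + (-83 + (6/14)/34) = -82.88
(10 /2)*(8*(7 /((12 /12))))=280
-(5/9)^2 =-25/81 = -0.31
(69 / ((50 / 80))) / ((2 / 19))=5244/5 = 1048.80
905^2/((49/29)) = 23751725/49 = 484729.08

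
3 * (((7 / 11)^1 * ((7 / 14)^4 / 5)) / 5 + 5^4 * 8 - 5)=65934021/4400 = 14985.00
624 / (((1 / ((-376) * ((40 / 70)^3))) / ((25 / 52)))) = -7219200/343 = -21047.23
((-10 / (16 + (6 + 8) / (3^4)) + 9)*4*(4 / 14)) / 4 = 2196/917 = 2.39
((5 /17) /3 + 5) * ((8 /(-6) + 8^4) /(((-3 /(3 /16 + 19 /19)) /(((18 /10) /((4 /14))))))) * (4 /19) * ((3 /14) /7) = -39923/119 = -335.49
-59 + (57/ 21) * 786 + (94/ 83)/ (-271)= 326620195/157451 = 2074.42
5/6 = 0.83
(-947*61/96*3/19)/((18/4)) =-57767/2736 = -21.11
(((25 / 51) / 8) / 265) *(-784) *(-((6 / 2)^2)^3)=119070/901 = 132.15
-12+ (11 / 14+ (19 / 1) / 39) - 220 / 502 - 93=-14275445/137046 = -104.17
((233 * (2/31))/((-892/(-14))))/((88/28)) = 11417/152086 = 0.08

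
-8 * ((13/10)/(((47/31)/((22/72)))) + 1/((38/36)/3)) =-24.83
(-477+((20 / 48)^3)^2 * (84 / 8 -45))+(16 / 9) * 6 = -466.51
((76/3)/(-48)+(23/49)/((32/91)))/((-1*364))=-1627/733824 = 0.00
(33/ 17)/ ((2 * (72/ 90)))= 165/136 = 1.21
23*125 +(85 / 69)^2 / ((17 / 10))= 13692125/4761 = 2875.89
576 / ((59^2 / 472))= 4608/59 = 78.10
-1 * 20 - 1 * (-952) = 932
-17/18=-0.94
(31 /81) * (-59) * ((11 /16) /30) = -20119/38880 = -0.52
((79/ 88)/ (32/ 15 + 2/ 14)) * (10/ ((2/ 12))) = 124425/5258 = 23.66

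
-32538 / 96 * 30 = -10168.12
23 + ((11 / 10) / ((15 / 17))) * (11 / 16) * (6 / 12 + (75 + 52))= 42329/320 = 132.28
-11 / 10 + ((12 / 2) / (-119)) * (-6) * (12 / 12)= -949/1190 = -0.80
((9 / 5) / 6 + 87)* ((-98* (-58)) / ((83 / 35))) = 17367462/83 = 209246.53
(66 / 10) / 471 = 11/785 = 0.01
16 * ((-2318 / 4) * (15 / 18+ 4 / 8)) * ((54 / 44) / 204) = -13908/187 = -74.37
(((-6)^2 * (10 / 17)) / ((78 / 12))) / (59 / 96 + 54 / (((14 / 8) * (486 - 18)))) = 96768/20213 = 4.79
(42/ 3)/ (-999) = -14/999 = -0.01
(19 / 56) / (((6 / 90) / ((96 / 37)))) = 3420/259 = 13.20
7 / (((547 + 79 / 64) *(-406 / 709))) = -22688/1017523 = -0.02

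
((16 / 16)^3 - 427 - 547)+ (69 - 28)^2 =708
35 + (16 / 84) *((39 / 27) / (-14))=46279/1323 = 34.98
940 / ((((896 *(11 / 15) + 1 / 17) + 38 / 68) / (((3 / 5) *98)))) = 84.04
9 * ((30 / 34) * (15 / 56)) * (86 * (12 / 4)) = 261225/476 = 548.79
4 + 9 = 13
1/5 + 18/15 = 7/5 = 1.40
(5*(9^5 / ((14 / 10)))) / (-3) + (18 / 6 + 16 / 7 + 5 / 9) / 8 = -4428629/63 = -70295.70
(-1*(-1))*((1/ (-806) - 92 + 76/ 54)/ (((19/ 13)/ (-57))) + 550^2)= 170766503/558 = 306033.16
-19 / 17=-1.12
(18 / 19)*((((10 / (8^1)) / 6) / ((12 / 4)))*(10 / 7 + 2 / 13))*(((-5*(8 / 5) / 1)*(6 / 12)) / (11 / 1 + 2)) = -720/22477 = -0.03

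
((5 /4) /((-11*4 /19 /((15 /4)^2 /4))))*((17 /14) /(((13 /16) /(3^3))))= -9811125/128128 = -76.57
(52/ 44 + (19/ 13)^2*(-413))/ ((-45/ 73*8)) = 19926883/111540 = 178.65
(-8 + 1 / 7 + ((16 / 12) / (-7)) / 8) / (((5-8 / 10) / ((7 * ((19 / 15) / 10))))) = -6289/3780 = -1.66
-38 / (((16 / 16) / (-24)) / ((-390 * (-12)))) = 4268160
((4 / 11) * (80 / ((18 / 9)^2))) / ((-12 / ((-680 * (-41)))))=-557600/33 = -16896.97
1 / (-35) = -1/35 = -0.03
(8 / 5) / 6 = 4/15 = 0.27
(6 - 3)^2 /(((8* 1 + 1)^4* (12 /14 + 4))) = 7/24786 = 0.00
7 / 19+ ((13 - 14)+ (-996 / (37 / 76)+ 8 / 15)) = -21574396/10545 = -2045.94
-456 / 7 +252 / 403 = -182004/2821 = -64.52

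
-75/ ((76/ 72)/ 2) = -2700/19 = -142.11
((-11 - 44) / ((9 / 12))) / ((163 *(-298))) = 110/72861 = 0.00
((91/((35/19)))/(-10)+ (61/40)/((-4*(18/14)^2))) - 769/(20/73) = -182218937/64800 = -2812.02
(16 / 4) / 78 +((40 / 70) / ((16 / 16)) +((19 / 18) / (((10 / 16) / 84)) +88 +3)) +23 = 350108/1365 = 256.49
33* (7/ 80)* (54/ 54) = 231/80 = 2.89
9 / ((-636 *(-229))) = 3/48548 = 0.00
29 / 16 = 1.81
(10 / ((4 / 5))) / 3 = 4.17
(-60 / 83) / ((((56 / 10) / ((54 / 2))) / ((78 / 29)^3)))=-960967800/14170009 = -67.82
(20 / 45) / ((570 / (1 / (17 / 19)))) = 2/2295 = 0.00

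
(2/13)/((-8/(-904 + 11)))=17.17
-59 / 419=-0.14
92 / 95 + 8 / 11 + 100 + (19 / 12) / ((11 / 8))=322426/3135 = 102.85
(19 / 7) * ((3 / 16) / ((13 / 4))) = 0.16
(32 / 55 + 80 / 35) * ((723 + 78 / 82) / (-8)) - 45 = -4806441/15785 = -304.49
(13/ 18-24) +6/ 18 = -22.94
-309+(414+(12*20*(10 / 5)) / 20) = 129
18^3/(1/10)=58320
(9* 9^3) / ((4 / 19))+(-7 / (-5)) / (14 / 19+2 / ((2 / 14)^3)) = 31164.75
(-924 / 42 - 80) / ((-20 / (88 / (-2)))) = -1122/5 = -224.40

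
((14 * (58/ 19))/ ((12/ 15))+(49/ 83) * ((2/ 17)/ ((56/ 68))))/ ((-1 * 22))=-42189/17347 = -2.43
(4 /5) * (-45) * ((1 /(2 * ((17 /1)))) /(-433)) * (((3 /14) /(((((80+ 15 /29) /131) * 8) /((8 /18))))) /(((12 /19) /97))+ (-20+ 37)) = 47014117/962524360 = 0.05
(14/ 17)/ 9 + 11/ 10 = 1823/1530 = 1.19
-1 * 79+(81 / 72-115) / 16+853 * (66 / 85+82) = 767281669/10880 = 70522.21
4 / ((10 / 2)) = 0.80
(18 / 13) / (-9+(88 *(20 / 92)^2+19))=4761/48685 = 0.10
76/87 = 0.87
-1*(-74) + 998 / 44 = 2127/22 = 96.68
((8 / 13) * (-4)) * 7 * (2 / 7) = -64/13 = -4.92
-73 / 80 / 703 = -73/56240 = 0.00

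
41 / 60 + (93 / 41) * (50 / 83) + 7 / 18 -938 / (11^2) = -393815261/74117340 = -5.31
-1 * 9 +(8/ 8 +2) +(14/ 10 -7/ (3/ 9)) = -128/5 = -25.60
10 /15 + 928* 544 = 504832.67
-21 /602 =-3/86 = -0.03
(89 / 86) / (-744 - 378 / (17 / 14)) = -1513/1542840 = 0.00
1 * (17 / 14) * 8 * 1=68/7 = 9.71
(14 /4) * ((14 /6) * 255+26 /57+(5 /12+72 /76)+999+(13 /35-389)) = 9633389/2280 = 4225.17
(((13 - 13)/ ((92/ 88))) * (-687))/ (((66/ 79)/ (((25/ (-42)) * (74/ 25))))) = 0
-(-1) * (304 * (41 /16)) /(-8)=-779/8 = -97.38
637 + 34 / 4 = 1291/2 = 645.50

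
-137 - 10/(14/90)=-1409/7 = -201.29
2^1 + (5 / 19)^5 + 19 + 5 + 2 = 69333897/2476099 = 28.00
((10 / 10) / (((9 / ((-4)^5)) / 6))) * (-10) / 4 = 5120/3 = 1706.67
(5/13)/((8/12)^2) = 45/52 = 0.87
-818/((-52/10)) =2045/13 = 157.31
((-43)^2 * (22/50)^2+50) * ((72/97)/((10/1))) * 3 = 90.85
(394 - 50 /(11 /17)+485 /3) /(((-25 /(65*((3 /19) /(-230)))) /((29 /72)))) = 5951699/17305200 = 0.34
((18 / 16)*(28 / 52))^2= 3969/10816 = 0.37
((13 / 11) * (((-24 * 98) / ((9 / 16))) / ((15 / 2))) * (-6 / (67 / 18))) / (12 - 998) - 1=-3773569/1816705 = -2.08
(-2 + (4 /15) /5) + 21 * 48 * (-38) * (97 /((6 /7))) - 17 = -325106621/75 = -4334754.95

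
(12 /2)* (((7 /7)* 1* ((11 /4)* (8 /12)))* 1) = 11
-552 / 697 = -0.79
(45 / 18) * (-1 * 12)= -30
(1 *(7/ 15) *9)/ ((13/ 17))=357/65 = 5.49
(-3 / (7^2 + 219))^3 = -27/19248832 = 0.00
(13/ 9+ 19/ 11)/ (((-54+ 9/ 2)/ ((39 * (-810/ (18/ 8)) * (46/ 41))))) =15021760/14883 = 1009.32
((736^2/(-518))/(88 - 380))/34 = 33856/321419 = 0.11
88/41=2.15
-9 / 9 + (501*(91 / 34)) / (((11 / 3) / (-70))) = -4787242/187 = -25600.22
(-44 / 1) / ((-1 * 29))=44/29 = 1.52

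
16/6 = 8/3 = 2.67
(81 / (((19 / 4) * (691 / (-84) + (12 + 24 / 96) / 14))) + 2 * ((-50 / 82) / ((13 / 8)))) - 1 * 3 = -5839907/962065 = -6.07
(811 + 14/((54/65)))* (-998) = -22307296/27 = -826196.15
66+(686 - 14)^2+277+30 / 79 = 35702263/79 = 451927.38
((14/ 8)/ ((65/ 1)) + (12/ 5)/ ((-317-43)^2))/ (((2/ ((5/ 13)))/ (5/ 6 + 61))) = 7016723/21902400 = 0.32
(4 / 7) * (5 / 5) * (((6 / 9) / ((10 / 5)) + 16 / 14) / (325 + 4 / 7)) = 124/47859 = 0.00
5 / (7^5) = 5/16807 = 0.00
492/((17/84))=41328/17 = 2431.06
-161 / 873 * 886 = -142646/873 = -163.40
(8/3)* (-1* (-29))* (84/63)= 928/9 = 103.11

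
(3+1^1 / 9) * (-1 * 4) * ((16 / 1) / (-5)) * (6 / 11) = 3584/165 = 21.72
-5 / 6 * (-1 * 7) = 35/6 = 5.83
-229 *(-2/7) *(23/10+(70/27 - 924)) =-56828411/945 = -60135.88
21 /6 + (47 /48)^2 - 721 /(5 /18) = -29849947/11520 = -2591.14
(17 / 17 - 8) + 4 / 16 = -27/4 = -6.75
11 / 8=1.38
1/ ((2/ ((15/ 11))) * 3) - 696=-15307/22 = -695.77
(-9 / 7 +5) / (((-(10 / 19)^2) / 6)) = -80.45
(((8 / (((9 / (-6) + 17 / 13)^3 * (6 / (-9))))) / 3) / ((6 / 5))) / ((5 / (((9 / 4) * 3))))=79092/125 = 632.74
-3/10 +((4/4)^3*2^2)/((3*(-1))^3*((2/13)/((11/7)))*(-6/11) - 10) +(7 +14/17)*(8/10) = 6283683/1144270 = 5.49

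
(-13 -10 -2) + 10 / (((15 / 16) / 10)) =245/3 = 81.67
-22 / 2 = -11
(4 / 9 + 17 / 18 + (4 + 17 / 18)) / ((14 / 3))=19/14 = 1.36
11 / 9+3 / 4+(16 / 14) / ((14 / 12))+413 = 733739/1764 = 415.95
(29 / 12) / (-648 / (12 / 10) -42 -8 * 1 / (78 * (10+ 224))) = -44109/10622672 = 0.00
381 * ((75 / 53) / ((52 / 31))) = 885825/2756 = 321.42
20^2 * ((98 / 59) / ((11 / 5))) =196000/649 = 302.00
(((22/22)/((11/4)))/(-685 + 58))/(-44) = 1/75867 = 0.00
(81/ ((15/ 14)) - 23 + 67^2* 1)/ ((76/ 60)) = 68124/19 = 3585.47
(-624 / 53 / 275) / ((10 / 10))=-0.04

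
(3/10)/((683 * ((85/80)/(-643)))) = -15432/58055 = -0.27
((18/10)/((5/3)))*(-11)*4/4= -297/25 = -11.88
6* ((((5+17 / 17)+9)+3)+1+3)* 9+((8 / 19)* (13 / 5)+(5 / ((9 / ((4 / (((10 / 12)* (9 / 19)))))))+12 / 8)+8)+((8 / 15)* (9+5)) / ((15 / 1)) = 30901123/25650 = 1204.72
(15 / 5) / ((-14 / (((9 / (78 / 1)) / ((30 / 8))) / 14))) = -3/6370 = 0.00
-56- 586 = -642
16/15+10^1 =166/15 = 11.07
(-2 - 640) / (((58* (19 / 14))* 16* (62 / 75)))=-168525/273296 = -0.62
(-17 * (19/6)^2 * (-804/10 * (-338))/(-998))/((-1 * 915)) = -69489251/13697550 = -5.07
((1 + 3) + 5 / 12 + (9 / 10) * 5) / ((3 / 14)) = 749/18 = 41.61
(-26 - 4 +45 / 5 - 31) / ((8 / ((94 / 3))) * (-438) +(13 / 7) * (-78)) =8554/42225 = 0.20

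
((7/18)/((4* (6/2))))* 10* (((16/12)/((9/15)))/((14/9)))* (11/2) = 275/108 = 2.55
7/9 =0.78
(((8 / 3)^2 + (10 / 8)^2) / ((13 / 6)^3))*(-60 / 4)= -56205/4394 = -12.79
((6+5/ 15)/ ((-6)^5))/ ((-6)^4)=-19/30233088 = 0.00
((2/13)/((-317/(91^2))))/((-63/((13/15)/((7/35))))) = 2366/8559 = 0.28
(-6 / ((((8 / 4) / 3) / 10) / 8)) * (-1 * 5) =3600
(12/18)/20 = 1/30 = 0.03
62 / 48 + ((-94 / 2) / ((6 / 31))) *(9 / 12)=-180.83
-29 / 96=-0.30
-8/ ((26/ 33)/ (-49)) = 6468/13 = 497.54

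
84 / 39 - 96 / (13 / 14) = -101.23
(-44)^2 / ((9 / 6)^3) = 15488/27 = 573.63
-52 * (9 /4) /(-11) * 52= 6084/11 = 553.09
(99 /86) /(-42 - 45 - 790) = -99/75422 = 0.00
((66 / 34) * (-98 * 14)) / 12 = -221.94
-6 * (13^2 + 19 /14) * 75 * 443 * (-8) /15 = 126786600/7 = 18112371.43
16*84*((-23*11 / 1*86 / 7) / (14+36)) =-2088768/25 = -83550.72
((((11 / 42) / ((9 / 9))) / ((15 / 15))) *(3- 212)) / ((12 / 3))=-2299/168 = -13.68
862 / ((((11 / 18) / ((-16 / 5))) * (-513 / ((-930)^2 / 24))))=66270560/209 = 317084.02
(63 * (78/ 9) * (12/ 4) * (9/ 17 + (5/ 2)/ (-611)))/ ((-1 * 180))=-76391/15980 = -4.78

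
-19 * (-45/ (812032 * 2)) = 855/1624064 = 0.00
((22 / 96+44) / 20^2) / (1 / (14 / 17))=14861/163200 = 0.09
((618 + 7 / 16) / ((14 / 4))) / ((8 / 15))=148425/448 = 331.31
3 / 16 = 0.19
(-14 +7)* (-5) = 35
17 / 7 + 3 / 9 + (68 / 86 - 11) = -6725/903 = -7.45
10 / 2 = 5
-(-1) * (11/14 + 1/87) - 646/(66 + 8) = -7.93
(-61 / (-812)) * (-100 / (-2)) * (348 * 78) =713700/7 = 101957.14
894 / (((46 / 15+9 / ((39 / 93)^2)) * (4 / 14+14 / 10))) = 79320150/8113031 = 9.78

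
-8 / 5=-1.60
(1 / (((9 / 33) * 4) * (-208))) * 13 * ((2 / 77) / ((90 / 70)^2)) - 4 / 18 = -0.22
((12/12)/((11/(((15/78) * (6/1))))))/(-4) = -15/572 = -0.03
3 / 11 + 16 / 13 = 215/143 = 1.50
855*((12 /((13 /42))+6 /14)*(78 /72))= 1016595/28 = 36306.96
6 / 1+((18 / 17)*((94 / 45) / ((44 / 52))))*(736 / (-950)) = 1765358/444125 = 3.97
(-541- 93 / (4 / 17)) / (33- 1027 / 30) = 56175/74 = 759.12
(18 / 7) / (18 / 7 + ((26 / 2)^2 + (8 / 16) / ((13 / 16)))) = 0.01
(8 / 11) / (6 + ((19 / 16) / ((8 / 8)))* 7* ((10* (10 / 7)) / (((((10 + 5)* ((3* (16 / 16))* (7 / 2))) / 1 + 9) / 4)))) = 666/8107 = 0.08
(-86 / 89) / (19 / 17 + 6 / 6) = -731/1602 = -0.46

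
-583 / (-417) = 1.40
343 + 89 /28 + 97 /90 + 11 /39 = 5692679/16380 = 347.54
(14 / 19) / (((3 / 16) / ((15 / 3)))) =1120/57 = 19.65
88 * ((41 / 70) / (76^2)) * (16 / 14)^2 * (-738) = -5325408/619115 = -8.60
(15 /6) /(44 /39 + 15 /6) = 195/283 = 0.69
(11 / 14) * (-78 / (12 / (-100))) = 3575/7 = 510.71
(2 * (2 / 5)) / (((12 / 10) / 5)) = 10/3 = 3.33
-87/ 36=-29/12 = -2.42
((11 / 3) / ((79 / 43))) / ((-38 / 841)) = -397793/9006 = -44.17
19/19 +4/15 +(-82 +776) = 10429/15 = 695.27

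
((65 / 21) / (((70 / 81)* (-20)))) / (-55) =351/107800 = 0.00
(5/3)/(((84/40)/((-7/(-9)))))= 50/81 = 0.62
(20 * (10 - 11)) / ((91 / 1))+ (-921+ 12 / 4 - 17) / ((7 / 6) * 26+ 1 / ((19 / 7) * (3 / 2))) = -232605/7553 = -30.80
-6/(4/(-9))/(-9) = -3/2 = -1.50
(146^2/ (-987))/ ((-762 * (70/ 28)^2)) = 42632/9401175 = 0.00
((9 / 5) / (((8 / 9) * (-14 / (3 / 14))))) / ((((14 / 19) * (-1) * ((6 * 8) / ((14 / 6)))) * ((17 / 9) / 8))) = 4617/533120 = 0.01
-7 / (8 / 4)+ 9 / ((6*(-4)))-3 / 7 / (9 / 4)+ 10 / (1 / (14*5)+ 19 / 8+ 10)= -1898927/582792 = -3.26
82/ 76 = 1.08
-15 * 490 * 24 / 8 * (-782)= 17243100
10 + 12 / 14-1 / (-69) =5251/483 = 10.87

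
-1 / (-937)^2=-1/877969 = 0.00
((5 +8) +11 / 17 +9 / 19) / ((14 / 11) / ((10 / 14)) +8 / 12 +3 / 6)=1505130/314279 = 4.79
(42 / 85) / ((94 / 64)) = 1344/3995 = 0.34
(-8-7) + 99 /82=-1131/82 = -13.79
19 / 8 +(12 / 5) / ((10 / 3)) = 619/200 = 3.10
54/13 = 4.15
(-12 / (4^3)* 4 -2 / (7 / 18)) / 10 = -0.59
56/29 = 1.93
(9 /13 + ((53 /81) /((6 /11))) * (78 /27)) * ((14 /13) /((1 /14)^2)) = 324368240/369603 = 877.61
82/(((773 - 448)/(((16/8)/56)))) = 41/4550 = 0.01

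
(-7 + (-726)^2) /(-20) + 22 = -526629/20 = -26331.45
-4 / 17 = -0.24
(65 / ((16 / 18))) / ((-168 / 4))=-195/112 = -1.74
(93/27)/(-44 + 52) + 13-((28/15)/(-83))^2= 166535303/12400200 = 13.43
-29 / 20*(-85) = 493/4 = 123.25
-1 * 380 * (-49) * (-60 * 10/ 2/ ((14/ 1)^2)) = -28500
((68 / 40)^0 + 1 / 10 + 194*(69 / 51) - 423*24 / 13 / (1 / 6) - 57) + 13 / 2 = -4942077/1105 = -4472.47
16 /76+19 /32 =489/608 = 0.80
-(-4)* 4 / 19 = 16/19 = 0.84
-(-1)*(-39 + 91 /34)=-1235/34 = -36.32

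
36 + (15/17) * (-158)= -1758/17 = -103.41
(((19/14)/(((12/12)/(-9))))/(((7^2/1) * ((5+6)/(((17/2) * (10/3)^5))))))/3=-8075000/305613 = -26.42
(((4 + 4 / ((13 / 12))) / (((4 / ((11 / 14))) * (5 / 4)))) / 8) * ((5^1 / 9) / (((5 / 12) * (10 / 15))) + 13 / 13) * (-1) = -165/364 = -0.45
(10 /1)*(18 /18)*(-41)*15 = -6150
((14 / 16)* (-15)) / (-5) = 21/8 = 2.62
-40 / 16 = -5/2 = -2.50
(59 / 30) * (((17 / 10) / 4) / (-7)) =-1003/8400 = -0.12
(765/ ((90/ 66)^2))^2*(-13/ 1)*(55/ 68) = -35592271/20 = -1779613.55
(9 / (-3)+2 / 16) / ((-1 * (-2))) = -23/16 = -1.44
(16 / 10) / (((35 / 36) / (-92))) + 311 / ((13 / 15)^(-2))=129449/1575 = 82.19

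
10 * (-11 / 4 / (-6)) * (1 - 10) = -165/4 = -41.25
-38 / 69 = -0.55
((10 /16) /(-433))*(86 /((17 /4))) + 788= 5800253/7361 = 787.97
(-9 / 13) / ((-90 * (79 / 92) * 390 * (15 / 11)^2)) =2783/225298125 = 0.00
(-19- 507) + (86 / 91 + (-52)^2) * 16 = 3890534/91 = 42753.12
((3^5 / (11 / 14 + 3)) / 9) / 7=54/53 = 1.02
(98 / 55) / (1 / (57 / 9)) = 1862/165 = 11.28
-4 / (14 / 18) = -36/7 = -5.14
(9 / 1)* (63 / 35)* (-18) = -1458/5 = -291.60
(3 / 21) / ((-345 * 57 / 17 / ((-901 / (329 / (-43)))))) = -658631/45288495 = -0.01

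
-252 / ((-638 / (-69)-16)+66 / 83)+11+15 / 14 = 6492953/119434 = 54.36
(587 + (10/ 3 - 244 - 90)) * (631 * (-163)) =-79093957/3 = -26364652.33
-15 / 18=-5/6 = -0.83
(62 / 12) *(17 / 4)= 21.96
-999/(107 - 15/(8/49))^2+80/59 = -2600944/863819 = -3.01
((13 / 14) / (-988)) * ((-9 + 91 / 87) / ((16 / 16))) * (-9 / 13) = -519/100282 = -0.01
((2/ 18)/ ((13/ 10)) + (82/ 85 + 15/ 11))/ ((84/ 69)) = 1.98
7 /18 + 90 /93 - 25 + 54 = 16939/558 = 30.36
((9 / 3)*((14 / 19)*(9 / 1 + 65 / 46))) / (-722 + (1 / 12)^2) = -1448496/45433579 = -0.03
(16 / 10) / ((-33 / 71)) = -568/165 = -3.44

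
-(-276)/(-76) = -69/19 = -3.63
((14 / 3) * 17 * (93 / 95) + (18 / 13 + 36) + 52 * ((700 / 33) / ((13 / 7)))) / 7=28894772/285285 = 101.28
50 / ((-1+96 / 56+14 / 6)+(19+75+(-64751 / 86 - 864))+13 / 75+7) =-2257500/68298299 = -0.03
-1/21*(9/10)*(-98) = 21/5 = 4.20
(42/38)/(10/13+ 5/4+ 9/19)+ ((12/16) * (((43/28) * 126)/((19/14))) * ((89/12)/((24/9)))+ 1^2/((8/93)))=617928323/1996672 = 309.48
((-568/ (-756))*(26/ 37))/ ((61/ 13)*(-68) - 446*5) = -23998/115867017 = 0.00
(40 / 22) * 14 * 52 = 1323.64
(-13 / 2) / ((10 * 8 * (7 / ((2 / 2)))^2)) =-13/7840 = 0.00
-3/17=-0.18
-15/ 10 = -3/2 = -1.50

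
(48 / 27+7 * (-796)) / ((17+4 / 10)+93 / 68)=-17044880/57429 = -296.80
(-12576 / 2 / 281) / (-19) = 6288/5339 = 1.18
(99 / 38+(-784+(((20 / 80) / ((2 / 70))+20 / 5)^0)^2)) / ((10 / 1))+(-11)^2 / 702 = -2077183/26676 = -77.87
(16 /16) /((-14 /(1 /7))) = -1/98 = -0.01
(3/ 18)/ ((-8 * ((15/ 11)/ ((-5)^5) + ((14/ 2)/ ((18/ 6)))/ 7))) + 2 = 212837/109856 = 1.94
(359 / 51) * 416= 149344/51 = 2928.31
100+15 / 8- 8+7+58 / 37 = 30323/296 = 102.44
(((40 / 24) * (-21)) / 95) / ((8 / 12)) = -0.55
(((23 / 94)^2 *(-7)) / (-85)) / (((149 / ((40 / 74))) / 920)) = 3406760/207029689 = 0.02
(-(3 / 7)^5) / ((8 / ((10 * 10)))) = -6075/33614 = -0.18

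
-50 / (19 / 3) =-150/19 = -7.89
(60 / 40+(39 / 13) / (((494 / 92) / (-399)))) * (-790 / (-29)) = -2274015/377 = -6031.87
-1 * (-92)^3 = 778688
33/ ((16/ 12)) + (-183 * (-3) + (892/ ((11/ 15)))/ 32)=53835/88 = 611.76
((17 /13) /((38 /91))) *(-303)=-36057/38 = -948.87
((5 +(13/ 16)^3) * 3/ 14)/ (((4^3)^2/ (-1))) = -68031/234881024 = 0.00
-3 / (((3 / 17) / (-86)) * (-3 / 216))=-105264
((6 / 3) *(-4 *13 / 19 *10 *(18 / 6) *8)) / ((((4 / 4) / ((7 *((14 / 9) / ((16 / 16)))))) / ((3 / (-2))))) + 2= 407718/19 = 21458.84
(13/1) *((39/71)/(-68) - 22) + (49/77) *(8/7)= -15155841/53108 = -285.38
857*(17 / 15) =14569/15 = 971.27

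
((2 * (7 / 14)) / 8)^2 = 1/64 = 0.02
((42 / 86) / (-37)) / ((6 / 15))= -105/3182 = -0.03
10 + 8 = 18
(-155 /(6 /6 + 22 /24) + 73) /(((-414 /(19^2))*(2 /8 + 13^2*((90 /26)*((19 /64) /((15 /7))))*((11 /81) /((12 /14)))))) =37636416/71798525 = 0.52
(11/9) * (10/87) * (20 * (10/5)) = 4400/783 = 5.62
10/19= 0.53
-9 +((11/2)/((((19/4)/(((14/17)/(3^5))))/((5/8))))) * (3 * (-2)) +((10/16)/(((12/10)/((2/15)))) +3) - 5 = -2290889/209304 = -10.95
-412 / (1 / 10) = -4120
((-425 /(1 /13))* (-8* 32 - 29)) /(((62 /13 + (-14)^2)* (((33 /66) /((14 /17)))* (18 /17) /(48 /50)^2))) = 24454976/2175 = 11243.67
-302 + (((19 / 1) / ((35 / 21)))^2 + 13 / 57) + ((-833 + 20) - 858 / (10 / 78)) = -10940027/1425 = -7677.21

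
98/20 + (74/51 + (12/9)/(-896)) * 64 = 348673/3570 = 97.67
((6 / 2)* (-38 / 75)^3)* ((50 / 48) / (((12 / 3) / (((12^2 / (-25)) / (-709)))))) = -27436/33234375 = 0.00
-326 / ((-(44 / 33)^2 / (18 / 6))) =4401/8 = 550.12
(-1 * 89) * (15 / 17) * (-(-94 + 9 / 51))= -2129325/289 = -7367.91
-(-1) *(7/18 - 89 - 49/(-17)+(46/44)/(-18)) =-577517/6732 = -85.79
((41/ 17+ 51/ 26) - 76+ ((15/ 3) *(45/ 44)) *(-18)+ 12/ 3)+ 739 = 1408346/2431 = 579.33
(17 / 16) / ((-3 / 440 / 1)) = -935/6 = -155.83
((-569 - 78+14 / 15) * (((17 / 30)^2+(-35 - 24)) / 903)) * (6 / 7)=511791401/14222250 = 35.99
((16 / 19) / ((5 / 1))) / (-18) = -8/855 = -0.01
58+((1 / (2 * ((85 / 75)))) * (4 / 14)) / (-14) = 96613/1666 = 57.99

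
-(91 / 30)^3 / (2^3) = -753571/216000 = -3.49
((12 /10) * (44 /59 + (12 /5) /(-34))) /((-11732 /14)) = -10158/10506425 = 0.00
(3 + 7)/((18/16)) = 80/9 = 8.89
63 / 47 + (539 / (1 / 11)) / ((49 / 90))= 511893/47 = 10891.34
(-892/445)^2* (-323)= -256999472/198025 = -1297.81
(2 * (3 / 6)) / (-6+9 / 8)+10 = 382/39 = 9.79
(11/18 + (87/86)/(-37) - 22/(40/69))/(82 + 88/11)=-10700941/25774200 = -0.42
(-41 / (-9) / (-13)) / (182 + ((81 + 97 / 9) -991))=41/83915 = 0.00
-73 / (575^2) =-73/330625 = 0.00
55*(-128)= -7040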